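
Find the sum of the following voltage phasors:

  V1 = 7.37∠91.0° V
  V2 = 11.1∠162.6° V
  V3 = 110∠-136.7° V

Step 1 — Convert each phasor to rectangular form:
  V1 = 7.37·(cos(91.0°) + j·sin(91.0°)) = -0.1286 + j7.369 V
  V2 = 11.1·(cos(162.6°) + j·sin(162.6°)) = -10.59 + j3.319 V
  V3 = 110·(cos(-136.7°) + j·sin(-136.7°)) = -80.06 - j75.44 V
Step 2 — Sum components: V_total = -90.78 - j64.75 V.
Step 3 — Convert to polar: |V_total| = 111.5 V, ∠V_total = -144.5°.

V_total = 111.5∠-144.5° V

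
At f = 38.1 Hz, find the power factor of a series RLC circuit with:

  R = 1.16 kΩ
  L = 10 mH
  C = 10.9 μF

Step 1 — Angular frequency: ω = 2π·f = 2π·38.1 = 239.4 rad/s.
Step 2 — Component impedances:
  R: Z = R = 1160 Ω
  L: Z = jωL = j·239.4·0.01 = 0 + j2.394 Ω
  C: Z = 1/(jωC) = -j/(ω·C) = 0 - j383.2 Ω
Step 3 — Series combination: Z_total = R + L + C = 1160 - j380.8 Ω = 1221∠-18.2° Ω.
Step 4 — Power factor: PF = cos(φ) = Re(Z)/|Z| = 1160/1220.9 = 0.9501.
Step 5 — Type: Im(Z) = -380.8 ⇒ leading (phase φ = -18.2°).

PF = 0.9501 (leading, φ = -18.2°)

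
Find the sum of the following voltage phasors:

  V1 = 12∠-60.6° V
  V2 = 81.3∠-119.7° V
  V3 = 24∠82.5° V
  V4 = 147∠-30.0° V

Step 1 — Convert each phasor to rectangular form:
  V1 = 12·(cos(-60.6°) + j·sin(-60.6°)) = 5.891 - j10.45 V
  V2 = 81.3·(cos(-119.7°) + j·sin(-119.7°)) = -40.28 - j70.62 V
  V3 = 24·(cos(82.5°) + j·sin(82.5°)) = 3.133 + j23.79 V
  V4 = 147·(cos(-30.0°) + j·sin(-30.0°)) = 127.3 - j73.5 V
Step 2 — Sum components: V_total = 96.05 - j130.8 V.
Step 3 — Convert to polar: |V_total| = 162.3 V, ∠V_total = -53.7°.

V_total = 162.3∠-53.7° V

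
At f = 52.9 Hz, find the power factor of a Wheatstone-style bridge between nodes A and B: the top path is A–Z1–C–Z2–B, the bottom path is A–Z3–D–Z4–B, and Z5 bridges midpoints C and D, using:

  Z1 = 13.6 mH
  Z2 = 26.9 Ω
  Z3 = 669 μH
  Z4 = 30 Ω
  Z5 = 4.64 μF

Step 1 — Angular frequency: ω = 2π·f = 2π·52.9 = 332.4 rad/s.
Step 2 — Component impedances:
  Z1: Z = jωL = j·332.4·0.0136 = 0 + j4.52 Ω
  Z2: Z = R = 26.9 Ω
  Z3: Z = jωL = j·332.4·0.000669 = 0 + j0.2224 Ω
  Z4: Z = R = 30 Ω
  Z5: Z = 1/(jωC) = -j/(ω·C) = 0 - j648.4 Ω
Step 3 — Bridge requires nodal analysis (the Z5 bridge couples midpoints C and D, so the two paths cannot be reduced to a simple series/parallel combination). Setting node B to ground and injecting 1 A at node A, the 3-node admittance system at A, C, D solves to V_A = Z_AB = 14.27 + j1.307 Ω = 14.33∠5.2° Ω.
Step 4 — Power factor: PF = cos(φ) = Re(Z)/|Z| = 14.27/14.33 = 0.9958.
Step 5 — Type: Im(Z) = 1.307 ⇒ lagging (phase φ = 5.2°).

PF = 0.9958 (lagging, φ = 5.2°)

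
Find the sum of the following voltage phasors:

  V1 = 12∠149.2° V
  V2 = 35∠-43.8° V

Step 1 — Convert each phasor to rectangular form:
  V1 = 12·(cos(149.2°) + j·sin(149.2°)) = -10.31 + j6.145 V
  V2 = 35·(cos(-43.8°) + j·sin(-43.8°)) = 25.26 - j24.23 V
Step 2 — Sum components: V_total = 14.95 - j18.08 V.
Step 3 — Convert to polar: |V_total| = 23.46 V, ∠V_total = -50.4°.

V_total = 23.46∠-50.4° V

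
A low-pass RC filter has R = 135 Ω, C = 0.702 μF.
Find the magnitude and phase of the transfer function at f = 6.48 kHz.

Step 1 — Angular frequency: ω = 2π·6480 = 4.072e+04 rad/s.
Step 2 — Transfer function: H(jω) = 1/(1 + jωRC).
Step 3 — Denominator: 1 + jωRC = 1 + j·4.072e+04·135·7.02e-07 = 1 + j3.859.
Step 4 — H = 0.06294 - j0.2429.
Step 5 — Magnitude: |H| = 0.2509 (-12.0 dB); phase: φ = -75.5°.

|H| = 0.2509 (-12.0 dB), φ = -75.5°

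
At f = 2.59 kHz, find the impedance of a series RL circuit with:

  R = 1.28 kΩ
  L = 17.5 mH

Step 1 — Angular frequency: ω = 2π·f = 2π·2590 = 1.627e+04 rad/s.
Step 2 — Component impedances:
  R: Z = R = 1280 Ω
  L: Z = jωL = j·1.627e+04·0.0175 = 0 + j284.8 Ω
Step 3 — Series combination: Z_total = R + L = 1280 + j284.8 Ω = 1311∠12.5° Ω.

Z = 1280 + j284.8 Ω = 1311∠12.5° Ω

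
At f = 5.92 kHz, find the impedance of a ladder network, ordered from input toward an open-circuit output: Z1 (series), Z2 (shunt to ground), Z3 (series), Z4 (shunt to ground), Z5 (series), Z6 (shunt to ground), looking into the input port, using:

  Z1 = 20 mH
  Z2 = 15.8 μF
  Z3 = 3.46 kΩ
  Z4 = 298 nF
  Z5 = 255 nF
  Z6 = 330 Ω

Step 1 — Angular frequency: ω = 2π·f = 2π·5920 = 3.72e+04 rad/s.
Step 2 — Component impedances:
  Z1: Z = jωL = j·3.72e+04·0.02 = 0 + j743.9 Ω
  Z2: Z = 1/(jωC) = -j/(ω·C) = 0 - j1.702 Ω
  Z3: Z = R = 3460 Ω
  Z4: Z = 1/(jωC) = -j/(ω·C) = 0 - j90.22 Ω
  Z5: Z = 1/(jωC) = -j/(ω·C) = 0 - j105.4 Ω
  Z6: Z = R = 330 Ω
Step 3 — Ladder network (open output): work backward from the far end, alternating series and parallel combinations. Z_in = 0.0008319 + j742.2 Ω = 742.2∠90.0° Ω.

Z = 0.0008319 + j742.2 Ω = 742.2∠90.0° Ω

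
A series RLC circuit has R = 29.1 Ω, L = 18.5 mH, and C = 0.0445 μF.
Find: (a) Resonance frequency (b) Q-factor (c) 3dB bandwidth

Step 1 — Resonance condition Im(Z)=0 gives ω₀ = 1/√(LC).
Step 2 — ω₀ = 1/√(0.0185·4.45e-08) = 3.485e+04 rad/s.
Step 3 — f₀ = ω₀/(2π) = 5547 Hz.
Step 4 — Series Q: Q = ω₀L/R = 3.485e+04·0.0185/29.1 = 22.16.
Step 5 — 3dB bandwidth: Δω = ω₀/Q = 1573 rad/s; BW = Δω/(2π) = 250.3 Hz.

(a) f₀ = 5547 Hz  (b) Q = 22.16  (c) BW = 250.3 Hz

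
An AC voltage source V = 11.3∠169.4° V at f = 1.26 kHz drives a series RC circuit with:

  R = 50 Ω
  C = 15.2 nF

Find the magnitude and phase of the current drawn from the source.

Step 1 — Angular frequency: ω = 2π·f = 2π·1260 = 7917 rad/s.
Step 2 — Component impedances:
  R: Z = R = 50 Ω
  C: Z = 1/(jωC) = -j/(ω·C) = 0 - j8310 Ω
Step 3 — Series combination: Z_total = R + C = 50 - j8310 Ω = 8310∠-89.7° Ω.
Step 4 — Source phasor: V = 11.3∠169.4° V = -11.11 + j2.079 V.
Step 5 — Ohm's law: I = V / Z_total = (-11.11 + j2.079) / (50 - j8310) = -0.0002582 - j0.001335 A.
Step 6 — Convert to polar: |I| = 0.00136 A, ∠I = -100.9°.

I = 0.00136∠-100.9° A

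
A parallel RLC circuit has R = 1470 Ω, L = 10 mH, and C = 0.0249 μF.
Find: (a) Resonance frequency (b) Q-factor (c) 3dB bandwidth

Step 1 — Resonance: ω₀ = 1/√(LC) = 1/√(0.01·2.49e-08) = 6.337e+04 rad/s.
Step 2 — f₀ = ω₀/(2π) = 1.009e+04 Hz.
Step 3 — Parallel Q: Q = R/(ω₀L) = 1470/(6.337e+04·0.01) = 2.32.
Step 4 — Bandwidth: Δω = ω₀/Q = 2.732e+04 rad/s; BW = Δω/(2π) = 4348 Hz.

(a) f₀ = 1.009e+04 Hz  (b) Q = 2.32  (c) BW = 4348 Hz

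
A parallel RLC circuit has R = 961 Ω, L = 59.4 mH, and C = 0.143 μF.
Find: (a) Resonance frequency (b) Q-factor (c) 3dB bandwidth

Step 1 — Resonance: ω₀ = 1/√(LC) = 1/√(0.0594·1.43e-07) = 1.085e+04 rad/s.
Step 2 — f₀ = ω₀/(2π) = 1727 Hz.
Step 3 — Parallel Q: Q = R/(ω₀L) = 961/(1.085e+04·0.0594) = 1.491.
Step 4 — Bandwidth: Δω = ω₀/Q = 7277 rad/s; BW = Δω/(2π) = 1158 Hz.

(a) f₀ = 1727 Hz  (b) Q = 1.491  (c) BW = 1158 Hz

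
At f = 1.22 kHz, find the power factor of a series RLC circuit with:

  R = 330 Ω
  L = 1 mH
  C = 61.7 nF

Step 1 — Angular frequency: ω = 2π·f = 2π·1220 = 7665 rad/s.
Step 2 — Component impedances:
  R: Z = R = 330 Ω
  L: Z = jωL = j·7665·0.001 = 0 + j7.665 Ω
  C: Z = 1/(jωC) = -j/(ω·C) = 0 - j2114 Ω
Step 3 — Series combination: Z_total = R + L + C = 330 - j2107 Ω = 2132∠-81.1° Ω.
Step 4 — Power factor: PF = cos(φ) = Re(Z)/|Z| = 330/2132 = 0.1548.
Step 5 — Type: Im(Z) = -2107 ⇒ leading (phase φ = -81.1°).

PF = 0.1548 (leading, φ = -81.1°)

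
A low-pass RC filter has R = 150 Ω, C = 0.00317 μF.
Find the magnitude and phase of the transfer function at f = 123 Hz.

Step 1 — Angular frequency: ω = 2π·123 = 772.8 rad/s.
Step 2 — Transfer function: H(jω) = 1/(1 + jωRC).
Step 3 — Denominator: 1 + jωRC = 1 + j·772.8·150·3.17e-09 = 1 + j0.0003675.
Step 4 — H = 1 - j0.0003675.
Step 5 — Magnitude: |H| = 1 (-0.0 dB); phase: φ = -0.0°.

|H| = 1 (-0.0 dB), φ = -0.0°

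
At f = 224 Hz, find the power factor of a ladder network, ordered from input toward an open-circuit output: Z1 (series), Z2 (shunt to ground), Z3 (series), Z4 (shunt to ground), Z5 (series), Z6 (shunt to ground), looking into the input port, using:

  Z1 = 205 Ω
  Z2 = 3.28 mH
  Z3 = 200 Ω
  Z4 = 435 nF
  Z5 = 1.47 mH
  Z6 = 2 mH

Step 1 — Angular frequency: ω = 2π·f = 2π·224 = 1407 rad/s.
Step 2 — Component impedances:
  Z1: Z = R = 205 Ω
  Z2: Z = jωL = j·1407·0.00328 = 0 + j4.616 Ω
  Z3: Z = R = 200 Ω
  Z4: Z = 1/(jωC) = -j/(ω·C) = 0 - j1633 Ω
  Z5: Z = jωL = j·1407·0.00147 = 0 + j2.069 Ω
  Z6: Z = jωL = j·1407·0.002 = 0 + j2.815 Ω
Step 3 — Ladder network (open output): work backward from the far end, alternating series and parallel combinations. Z_in = 205.1 + j4.611 Ω = 205.2∠1.3° Ω.
Step 4 — Power factor: PF = cos(φ) = Re(Z)/|Z| = 205.106/205.158 = 0.9997.
Step 5 — Type: Im(Z) = 4.611 ⇒ lagging (phase φ = 1.3°).

PF = 0.9997 (lagging, φ = 1.3°)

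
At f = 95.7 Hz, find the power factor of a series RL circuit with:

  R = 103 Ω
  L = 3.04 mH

Step 1 — Angular frequency: ω = 2π·f = 2π·95.7 = 601.3 rad/s.
Step 2 — Component impedances:
  R: Z = R = 103 Ω
  L: Z = jωL = j·601.3·0.00304 = 0 + j1.828 Ω
Step 3 — Series combination: Z_total = R + L = 103 + j1.828 Ω = 103∠1.0° Ω.
Step 4 — Power factor: PF = cos(φ) = Re(Z)/|Z| = 103/103.02 = 0.9998.
Step 5 — Type: Im(Z) = 1.828 ⇒ lagging (phase φ = 1.0°).

PF = 0.9998 (lagging, φ = 1.0°)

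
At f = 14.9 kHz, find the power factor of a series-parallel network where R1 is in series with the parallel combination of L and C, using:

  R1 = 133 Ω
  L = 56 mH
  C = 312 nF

Step 1 — Angular frequency: ω = 2π·f = 2π·1.49e+04 = 9.362e+04 rad/s.
Step 2 — Component impedances:
  R1: Z = R = 133 Ω
  L: Z = jωL = j·9.362e+04·0.056 = 0 + j5243 Ω
  C: Z = 1/(jωC) = -j/(ω·C) = 0 - j34.24 Ω
Step 3 — Parallel branch: L || C = 1/(1/L + 1/C) = 0 - j34.46 Ω.
Step 4 — Series with R1: Z_total = R1 + (L || C) = 133 - j34.46 Ω = 137.4∠-14.5° Ω.
Step 5 — Power factor: PF = cos(φ) = Re(Z)/|Z| = 133/137.4 = 0.968.
Step 6 — Type: Im(Z) = -34.46 ⇒ leading (phase φ = -14.5°).

PF = 0.968 (leading, φ = -14.5°)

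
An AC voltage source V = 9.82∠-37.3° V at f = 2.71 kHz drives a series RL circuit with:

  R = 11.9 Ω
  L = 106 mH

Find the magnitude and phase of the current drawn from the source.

Step 1 — Angular frequency: ω = 2π·f = 2π·2710 = 1.703e+04 rad/s.
Step 2 — Component impedances:
  R: Z = R = 11.9 Ω
  L: Z = jωL = j·1.703e+04·0.106 = 0 + j1805 Ω
Step 3 — Series combination: Z_total = R + L = 11.9 + j1805 Ω = 1805∠89.6° Ω.
Step 4 — Source phasor: V = 9.82∠-37.3° V = 7.812 - j5.951 V.
Step 5 — Ohm's law: I = V / Z_total = (7.812 - j5.951) / (11.9 + j1805) = -0.003268 - j0.004349 A.
Step 6 — Convert to polar: |I| = 0.005441 A, ∠I = -126.9°.

I = 0.005441∠-126.9° A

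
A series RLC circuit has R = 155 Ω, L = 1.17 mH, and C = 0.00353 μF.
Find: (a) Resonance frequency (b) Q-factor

Step 1 — Resonance condition Im(Z)=0 gives ω₀ = 1/√(LC).
Step 2 — ω₀ = 1/√(0.00117·3.53e-09) = 4.921e+05 rad/s.
Step 3 — f₀ = ω₀/(2π) = 7.831e+04 Hz.
Step 4 — Series Q: Q = ω₀L/R = 4.921e+05·0.00117/155 = 3.714.

(a) f₀ = 7.831e+04 Hz  (b) Q = 3.714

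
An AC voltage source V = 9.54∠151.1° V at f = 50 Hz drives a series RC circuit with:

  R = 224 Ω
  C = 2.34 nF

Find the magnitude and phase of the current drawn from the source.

Step 1 — Angular frequency: ω = 2π·f = 2π·50 = 314.2 rad/s.
Step 2 — Component impedances:
  R: Z = R = 224 Ω
  C: Z = 1/(jωC) = -j/(ω·C) = 0 - j1.36e+06 Ω
Step 3 — Series combination: Z_total = R + C = 224 - j1.36e+06 Ω = 1.36e+06∠-90.0° Ω.
Step 4 — Source phasor: V = 9.54∠151.1° V = -8.352 + j4.611 V.
Step 5 — Ohm's law: I = V / Z_total = (-8.352 + j4.611) / (224 - j1.36e+06) = -3.39e-06 - j6.139e-06 A.
Step 6 — Convert to polar: |I| = 7.013e-06 A, ∠I = -118.9°.

I = 7.013e-06∠-118.9° A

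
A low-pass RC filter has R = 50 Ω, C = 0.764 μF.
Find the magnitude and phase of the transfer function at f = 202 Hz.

Step 1 — Angular frequency: ω = 2π·202 = 1269 rad/s.
Step 2 — Transfer function: H(jω) = 1/(1 + jωRC).
Step 3 — Denominator: 1 + jωRC = 1 + j·1269·50·7.64e-07 = 1 + j0.04848.
Step 4 — H = 0.9977 - j0.04837.
Step 5 — Magnitude: |H| = 0.9988 (-0.0 dB); phase: φ = -2.8°.

|H| = 0.9988 (-0.0 dB), φ = -2.8°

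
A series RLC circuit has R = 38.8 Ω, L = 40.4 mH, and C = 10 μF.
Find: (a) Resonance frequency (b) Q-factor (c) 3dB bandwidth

Step 1 — Resonance: ω₀ = 1/√(LC) = 1/√(0.0404·1e-05) = 1573 rad/s.
Step 2 — f₀ = ω₀/(2π) = 250.4 Hz.
Step 3 — Series Q: Q = ω₀L/R = 1573·0.0404/38.8 = 1.638.
Step 4 — Bandwidth: Δω = ω₀/Q = 960.4 rad/s; BW = Δω/(2π) = 152.9 Hz.

(a) f₀ = 250.4 Hz  (b) Q = 1.638  (c) BW = 152.9 Hz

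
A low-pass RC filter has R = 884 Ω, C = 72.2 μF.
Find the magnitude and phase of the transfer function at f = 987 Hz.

Step 1 — Angular frequency: ω = 2π·987 = 6202 rad/s.
Step 2 — Transfer function: H(jω) = 1/(1 + jωRC).
Step 3 — Denominator: 1 + jωRC = 1 + j·6202·884·7.22e-05 = 1 + j395.8.
Step 4 — H = 6.383e-06 - j0.002526.
Step 5 — Magnitude: |H| = 0.002526 (-51.9 dB); phase: φ = -89.9°.

|H| = 0.002526 (-51.9 dB), φ = -89.9°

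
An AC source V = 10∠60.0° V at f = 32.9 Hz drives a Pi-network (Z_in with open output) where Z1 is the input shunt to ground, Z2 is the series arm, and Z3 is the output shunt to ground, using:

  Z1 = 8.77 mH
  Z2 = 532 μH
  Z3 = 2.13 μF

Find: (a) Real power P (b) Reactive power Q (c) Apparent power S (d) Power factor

Step 1 — Angular frequency: ω = 2π·f = 2π·32.9 = 206.7 rad/s.
Step 2 — Component impedances:
  Z1: Z = jωL = j·206.7·0.00877 = 0 + j1.813 Ω
  Z2: Z = jωL = j·206.7·0.000532 = 0 + j0.11 Ω
  Z3: Z = 1/(jωC) = -j/(ω·C) = 0 - j2271 Ω
Step 3 — With open output, the series arm Z2 and the output shunt Z3 appear in series to ground: Z2 + Z3 = 0 - j2271 Ω.
Step 4 — Parallel with input shunt Z1: Z_in = Z1 || (Z2 + Z3) = 0 + j1.814 Ω = 1.814∠90.0° Ω.
Step 5 — Source phasor: V = 10∠60.0° V = 5 + j8.66 V.
Step 6 — Current: I = V / Z = 4.773 - j2.756 A = 5.512∠-30.0° A.
Step 7 — Complex power: S = V·I* = 0 + j55.12 VA.
Step 8 — Real power: P = Re(S) = 0 W.
Step 9 — Reactive power: Q = Im(S) = 55.12 VAR.
Step 10 — Apparent power: |S| = 55.12 VA.
Step 11 — Power factor: PF = P/|S| = 0 (lagging).

(a) P = 0 W  (b) Q = 55.12 VAR  (c) S = 55.12 VA  (d) PF = 0 (lagging)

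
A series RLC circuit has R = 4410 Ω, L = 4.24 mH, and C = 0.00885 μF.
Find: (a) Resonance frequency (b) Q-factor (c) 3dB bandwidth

Step 1 — Resonance condition Im(Z)=0 gives ω₀ = 1/√(LC).
Step 2 — ω₀ = 1/√(0.00424·8.85e-09) = 1.632e+05 rad/s.
Step 3 — f₀ = ω₀/(2π) = 2.598e+04 Hz.
Step 4 — Series Q: Q = ω₀L/R = 1.632e+05·0.00424/4410 = 0.157.
Step 5 — 3dB bandwidth: Δω = ω₀/Q = 1.04e+06 rad/s; BW = Δω/(2π) = 1.655e+05 Hz.

(a) f₀ = 2.598e+04 Hz  (b) Q = 0.157  (c) BW = 1.655e+05 Hz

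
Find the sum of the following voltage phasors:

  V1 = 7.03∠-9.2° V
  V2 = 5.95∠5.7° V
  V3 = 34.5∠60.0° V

Step 1 — Convert each phasor to rectangular form:
  V1 = 7.03·(cos(-9.2°) + j·sin(-9.2°)) = 6.94 - j1.124 V
  V2 = 5.95·(cos(5.7°) + j·sin(5.7°)) = 5.921 + j0.591 V
  V3 = 34.5·(cos(60.0°) + j·sin(60.0°)) = 17.25 + j29.88 V
Step 2 — Sum components: V_total = 30.11 + j29.34 V.
Step 3 — Convert to polar: |V_total| = 42.04 V, ∠V_total = 44.3°.

V_total = 42.04∠44.3° V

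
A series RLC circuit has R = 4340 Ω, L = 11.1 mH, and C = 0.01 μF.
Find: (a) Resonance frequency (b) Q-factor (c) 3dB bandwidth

Step 1 — Resonance: ω₀ = 1/√(LC) = 1/√(0.0111·1e-08) = 9.492e+04 rad/s.
Step 2 — f₀ = ω₀/(2π) = 1.511e+04 Hz.
Step 3 — Series Q: Q = ω₀L/R = 9.492e+04·0.0111/4340 = 0.2428.
Step 4 — Bandwidth: Δω = ω₀/Q = 3.91e+05 rad/s; BW = Δω/(2π) = 6.223e+04 Hz.

(a) f₀ = 1.511e+04 Hz  (b) Q = 0.2428  (c) BW = 6.223e+04 Hz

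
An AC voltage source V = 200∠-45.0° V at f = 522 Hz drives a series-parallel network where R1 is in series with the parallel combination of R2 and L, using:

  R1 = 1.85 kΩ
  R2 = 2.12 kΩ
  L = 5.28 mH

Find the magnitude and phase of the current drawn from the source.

Step 1 — Angular frequency: ω = 2π·f = 2π·522 = 3280 rad/s.
Step 2 — Component impedances:
  R1: Z = R = 1850 Ω
  R2: Z = R = 2120 Ω
  L: Z = jωL = j·3280·0.00528 = 0 + j17.32 Ω
Step 3 — Parallel branch: R2 || L = 1/(1/R2 + 1/L) = 0.1415 + j17.32 Ω.
Step 4 — Series with R1: Z_total = R1 + (R2 || L) = 1850 + j17.32 Ω = 1850∠0.5° Ω.
Step 5 — Source phasor: V = 200∠-45.0° V = 141.4 - j141.4 V.
Step 6 — Ohm's law: I = V / Z_total = (141.4 - j141.4) / (1850 + j17.32) = 0.07572 - j0.07715 A.
Step 7 — Convert to polar: |I| = 0.1081 A, ∠I = -45.5°.

I = 0.1081∠-45.5° A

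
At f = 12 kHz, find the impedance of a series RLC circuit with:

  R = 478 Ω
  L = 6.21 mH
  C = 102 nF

Step 1 — Angular frequency: ω = 2π·f = 2π·1.2e+04 = 7.54e+04 rad/s.
Step 2 — Component impedances:
  R: Z = R = 478 Ω
  L: Z = jωL = j·7.54e+04·0.00621 = 0 + j468.2 Ω
  C: Z = 1/(jωC) = -j/(ω·C) = 0 - j130 Ω
Step 3 — Series combination: Z_total = R + L + C = 478 + j338.2 Ω = 585.5∠35.3° Ω.

Z = 478 + j338.2 Ω = 585.5∠35.3° Ω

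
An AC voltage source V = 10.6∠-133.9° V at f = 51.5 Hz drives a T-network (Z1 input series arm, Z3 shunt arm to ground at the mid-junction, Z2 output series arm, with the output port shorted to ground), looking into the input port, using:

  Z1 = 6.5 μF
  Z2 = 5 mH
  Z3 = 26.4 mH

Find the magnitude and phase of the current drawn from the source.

Step 1 — Angular frequency: ω = 2π·f = 2π·51.5 = 323.6 rad/s.
Step 2 — Component impedances:
  Z1: Z = 1/(jωC) = -j/(ω·C) = 0 - j475.4 Ω
  Z2: Z = jωL = j·323.6·0.005 = 0 + j1.618 Ω
  Z3: Z = jωL = j·323.6·0.0264 = 0 + j8.543 Ω
Step 3 — With the output port shorted to ground, the output series arm Z2 runs from the junction to ground; the shunt arm Z3 also runs from the junction to ground. They appear in parallel: Z3 || Z2 = 0 + j1.36 Ω.
Step 4 — Series with input arm Z1: Z_in = Z1 + (Z3 || Z2) = 0 - j474.1 Ω = 474.1∠-90.0° Ω.
Step 5 — Source phasor: V = 10.6∠-133.9° V = -7.35 - j7.638 V.
Step 6 — Ohm's law: I = V / Z_total = (-7.35 - j7.638) / (0 - j474.1) = 0.01611 - j0.0155 A.
Step 7 — Convert to polar: |I| = 0.02236 A, ∠I = -43.9°.

I = 0.02236∠-43.9° A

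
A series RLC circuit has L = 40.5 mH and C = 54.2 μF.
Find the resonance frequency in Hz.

Step 1 — Resonance condition Im(Z)=0 gives ω₀ = 1/√(LC).
Step 2 — ω₀ = 1/√(0.0405·5.42e-05) = 675 rad/s.
Step 3 — f₀ = ω₀/(2π) = 107.4 Hz.

f₀ = 107.4 Hz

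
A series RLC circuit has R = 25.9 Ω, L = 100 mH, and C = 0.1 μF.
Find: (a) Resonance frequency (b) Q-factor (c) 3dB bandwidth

Step 1 — Resonance: ω₀ = 1/√(LC) = 1/√(0.1·1e-07) = 1e+04 rad/s.
Step 2 — f₀ = ω₀/(2π) = 1592 Hz.
Step 3 — Series Q: Q = ω₀L/R = 1e+04·0.1/25.9 = 38.61.
Step 4 — Bandwidth: Δω = ω₀/Q = 259 rad/s; BW = Δω/(2π) = 41.22 Hz.

(a) f₀ = 1592 Hz  (b) Q = 38.61  (c) BW = 41.22 Hz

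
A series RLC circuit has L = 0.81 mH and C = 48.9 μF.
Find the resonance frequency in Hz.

Step 1 — Resonance condition Im(Z)=0 gives ω₀ = 1/√(LC).
Step 2 — ω₀ = 1/√(0.00081·4.89e-05) = 5025 rad/s.
Step 3 — f₀ = ω₀/(2π) = 799.7 Hz.

f₀ = 799.7 Hz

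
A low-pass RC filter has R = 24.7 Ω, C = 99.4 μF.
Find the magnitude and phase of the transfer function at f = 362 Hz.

Step 1 — Angular frequency: ω = 2π·362 = 2275 rad/s.
Step 2 — Transfer function: H(jω) = 1/(1 + jωRC).
Step 3 — Denominator: 1 + jωRC = 1 + j·2275·24.7·9.94e-05 = 1 + j5.584.
Step 4 — H = 0.03107 - j0.1735.
Step 5 — Magnitude: |H| = 0.1763 (-15.1 dB); phase: φ = -79.8°.

|H| = 0.1763 (-15.1 dB), φ = -79.8°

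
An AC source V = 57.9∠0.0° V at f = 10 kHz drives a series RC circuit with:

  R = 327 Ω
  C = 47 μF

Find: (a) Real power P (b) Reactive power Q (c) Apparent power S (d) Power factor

Step 1 — Angular frequency: ω = 2π·f = 2π·1e+04 = 6.283e+04 rad/s.
Step 2 — Component impedances:
  R: Z = R = 327 Ω
  C: Z = 1/(jωC) = -j/(ω·C) = 0 - j0.3386 Ω
Step 3 — Series combination: Z_total = R + C = 327 - j0.3386 Ω = 327∠-0.1° Ω.
Step 4 — Source phasor: V = 57.9∠0.0° V = 57.9 V.
Step 5 — Current: I = V / Z = 0.1771 + j0.0001834 A = 0.1771∠0.1° A.
Step 6 — Complex power: S = V·I* = 10.25 - j0.01062 VA.
Step 7 — Real power: P = Re(S) = 10.25 W.
Step 8 — Reactive power: Q = Im(S) = -0.01062 VAR.
Step 9 — Apparent power: |S| = 10.25 VA.
Step 10 — Power factor: PF = P/|S| = 1 (leading).

(a) P = 10.25 W  (b) Q = -0.01062 VAR  (c) S = 10.25 VA  (d) PF = 1 (leading)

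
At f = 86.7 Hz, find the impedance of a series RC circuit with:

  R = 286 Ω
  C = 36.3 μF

Step 1 — Angular frequency: ω = 2π·f = 2π·86.7 = 544.8 rad/s.
Step 2 — Component impedances:
  R: Z = R = 286 Ω
  C: Z = 1/(jωC) = -j/(ω·C) = 0 - j50.57 Ω
Step 3 — Series combination: Z_total = R + C = 286 - j50.57 Ω = 290.4∠-10.0° Ω.

Z = 286 - j50.57 Ω = 290.4∠-10.0° Ω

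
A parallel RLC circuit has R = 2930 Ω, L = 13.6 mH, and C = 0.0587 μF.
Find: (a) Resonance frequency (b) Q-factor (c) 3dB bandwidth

Step 1 — Resonance: ω₀ = 1/√(LC) = 1/√(0.0136·5.87e-08) = 3.539e+04 rad/s.
Step 2 — f₀ = ω₀/(2π) = 5633 Hz.
Step 3 — Parallel Q: Q = R/(ω₀L) = 2930/(3.539e+04·0.0136) = 6.087.
Step 4 — Bandwidth: Δω = ω₀/Q = 5814 rad/s; BW = Δω/(2π) = 925.4 Hz.

(a) f₀ = 5633 Hz  (b) Q = 6.087  (c) BW = 925.4 Hz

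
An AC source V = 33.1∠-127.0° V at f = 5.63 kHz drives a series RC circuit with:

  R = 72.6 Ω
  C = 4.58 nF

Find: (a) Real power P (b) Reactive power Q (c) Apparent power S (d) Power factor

Step 1 — Angular frequency: ω = 2π·f = 2π·5630 = 3.537e+04 rad/s.
Step 2 — Component impedances:
  R: Z = R = 72.6 Ω
  C: Z = 1/(jωC) = -j/(ω·C) = 0 - j6172 Ω
Step 3 — Series combination: Z_total = R + C = 72.6 - j6172 Ω = 6173∠-89.3° Ω.
Step 4 — Source phasor: V = 33.1∠-127.0° V = -19.92 - j26.43 V.
Step 5 — Current: I = V / Z = 0.004244 - j0.003277 A = 0.005362∠-37.7° A.
Step 6 — Complex power: S = V·I* = 0.002088 - j0.1775 VA.
Step 7 — Real power: P = Re(S) = 0.002088 W.
Step 8 — Reactive power: Q = Im(S) = -0.1775 VAR.
Step 9 — Apparent power: |S| = 0.1775 VA.
Step 10 — Power factor: PF = P/|S| = 0.01176 (leading).

(a) P = 0.002088 W  (b) Q = -0.1775 VAR  (c) S = 0.1775 VA  (d) PF = 0.01176 (leading)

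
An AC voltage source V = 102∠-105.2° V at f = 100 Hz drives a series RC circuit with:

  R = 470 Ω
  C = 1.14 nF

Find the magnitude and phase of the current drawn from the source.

Step 1 — Angular frequency: ω = 2π·f = 2π·100 = 628.3 rad/s.
Step 2 — Component impedances:
  R: Z = R = 470 Ω
  C: Z = 1/(jωC) = -j/(ω·C) = 0 - j1.396e+06 Ω
Step 3 — Series combination: Z_total = R + C = 470 - j1.396e+06 Ω = 1.396e+06∠-90.0° Ω.
Step 4 — Source phasor: V = 102∠-105.2° V = -26.74 - j98.43 V.
Step 5 — Ohm's law: I = V / Z_total = (-26.74 - j98.43) / (470 - j1.396e+06) = 7.05e-05 - j1.918e-05 A.
Step 6 — Convert to polar: |I| = 7.306e-05 A, ∠I = -15.2°.

I = 7.306e-05∠-15.2° A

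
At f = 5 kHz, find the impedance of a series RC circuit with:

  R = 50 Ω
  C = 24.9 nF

Step 1 — Angular frequency: ω = 2π·f = 2π·5000 = 3.142e+04 rad/s.
Step 2 — Component impedances:
  R: Z = R = 50 Ω
  C: Z = 1/(jωC) = -j/(ω·C) = 0 - j1278 Ω
Step 3 — Series combination: Z_total = R + C = 50 - j1278 Ω = 1279∠-87.8° Ω.

Z = 50 - j1278 Ω = 1279∠-87.8° Ω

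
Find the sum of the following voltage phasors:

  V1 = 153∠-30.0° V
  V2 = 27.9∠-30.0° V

Step 1 — Convert each phasor to rectangular form:
  V1 = 153·(cos(-30.0°) + j·sin(-30.0°)) = 132.5 - j76.5 V
  V2 = 27.9·(cos(-30.0°) + j·sin(-30.0°)) = 24.16 - j13.95 V
Step 2 — Sum components: V_total = 156.7 - j90.45 V.
Step 3 — Convert to polar: |V_total| = 180.9 V, ∠V_total = -30.0°.

V_total = 180.9∠-30.0° V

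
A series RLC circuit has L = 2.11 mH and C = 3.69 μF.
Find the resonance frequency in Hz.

Step 1 — Resonance condition Im(Z)=0 gives ω₀ = 1/√(LC).
Step 2 — ω₀ = 1/√(0.00211·3.69e-06) = 1.133e+04 rad/s.
Step 3 — f₀ = ω₀/(2π) = 1804 Hz.

f₀ = 1804 Hz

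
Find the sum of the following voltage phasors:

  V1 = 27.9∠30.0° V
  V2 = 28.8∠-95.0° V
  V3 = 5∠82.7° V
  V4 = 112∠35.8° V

Step 1 — Convert each phasor to rectangular form:
  V1 = 27.9·(cos(30.0°) + j·sin(30.0°)) = 24.16 + j13.95 V
  V2 = 28.8·(cos(-95.0°) + j·sin(-95.0°)) = -2.51 - j28.69 V
  V3 = 5·(cos(82.7°) + j·sin(82.7°)) = 0.6353 + j4.959 V
  V4 = 112·(cos(35.8°) + j·sin(35.8°)) = 90.84 + j65.52 V
Step 2 — Sum components: V_total = 113.1 + j55.73 V.
Step 3 — Convert to polar: |V_total| = 126.1 V, ∠V_total = 26.2°.

V_total = 126.1∠26.2° V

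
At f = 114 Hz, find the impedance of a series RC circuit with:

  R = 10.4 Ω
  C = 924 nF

Step 1 — Angular frequency: ω = 2π·f = 2π·114 = 716.3 rad/s.
Step 2 — Component impedances:
  R: Z = R = 10.4 Ω
  C: Z = 1/(jωC) = -j/(ω·C) = 0 - j1511 Ω
Step 3 — Series combination: Z_total = R + C = 10.4 - j1511 Ω = 1511∠-89.6° Ω.

Z = 10.4 - j1511 Ω = 1511∠-89.6° Ω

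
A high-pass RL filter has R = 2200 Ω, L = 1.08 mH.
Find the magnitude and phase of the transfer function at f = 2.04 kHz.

Step 1 — Angular frequency: ω = 2π·2040 = 1.282e+04 rad/s.
Step 2 — Transfer function: H(jω) = jωL/(R + jωL).
Step 3 — Numerator jωL = j·13.84; denominator R + jωL = 2200 + j13.84.
Step 4 — H = 3.959e-05 + j0.006292.
Step 5 — Magnitude: |H| = 0.006292 (-44.0 dB); phase: φ = 89.6°.

|H| = 0.006292 (-44.0 dB), φ = 89.6°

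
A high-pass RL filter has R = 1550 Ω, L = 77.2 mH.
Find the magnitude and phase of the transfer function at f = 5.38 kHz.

Step 1 — Angular frequency: ω = 2π·5380 = 3.38e+04 rad/s.
Step 2 — Transfer function: H(jω) = jωL/(R + jωL).
Step 3 — Numerator jωL = j·2610; denominator R + jωL = 1550 + j2610.
Step 4 — H = 0.7392 + j0.4391.
Step 5 — Magnitude: |H| = 0.8598 (-1.3 dB); phase: φ = 30.7°.

|H| = 0.8598 (-1.3 dB), φ = 30.7°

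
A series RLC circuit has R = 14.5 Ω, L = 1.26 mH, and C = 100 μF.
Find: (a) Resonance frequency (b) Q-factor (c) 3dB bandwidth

Step 1 — Resonance condition Im(Z)=0 gives ω₀ = 1/√(LC).
Step 2 — ω₀ = 1/√(0.00126·0.0001) = 2817 rad/s.
Step 3 — f₀ = ω₀/(2π) = 448.4 Hz.
Step 4 — Series Q: Q = ω₀L/R = 2817·0.00126/14.5 = 0.2448.
Step 5 — 3dB bandwidth: Δω = ω₀/Q = 1.151e+04 rad/s; BW = Δω/(2π) = 1832 Hz.

(a) f₀ = 448.4 Hz  (b) Q = 0.2448  (c) BW = 1832 Hz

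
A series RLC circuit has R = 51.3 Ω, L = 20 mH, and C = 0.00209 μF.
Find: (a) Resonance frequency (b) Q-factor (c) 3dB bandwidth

Step 1 — Resonance: ω₀ = 1/√(LC) = 1/√(0.02·2.09e-09) = 1.547e+05 rad/s.
Step 2 — f₀ = ω₀/(2π) = 2.462e+04 Hz.
Step 3 — Series Q: Q = ω₀L/R = 1.547e+05·0.02/51.3 = 60.3.
Step 4 — Bandwidth: Δω = ω₀/Q = 2565 rad/s; BW = Δω/(2π) = 408.2 Hz.

(a) f₀ = 2.462e+04 Hz  (b) Q = 60.3  (c) BW = 408.2 Hz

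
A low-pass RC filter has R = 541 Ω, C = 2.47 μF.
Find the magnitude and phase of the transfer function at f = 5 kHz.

Step 1 — Angular frequency: ω = 2π·5000 = 3.142e+04 rad/s.
Step 2 — Transfer function: H(jω) = 1/(1 + jωRC).
Step 3 — Denominator: 1 + jωRC = 1 + j·3.142e+04·541·2.47e-06 = 1 + j41.98.
Step 4 — H = 0.0005671 - j0.02381.
Step 5 — Magnitude: |H| = 0.02381 (-32.5 dB); phase: φ = -88.6°.

|H| = 0.02381 (-32.5 dB), φ = -88.6°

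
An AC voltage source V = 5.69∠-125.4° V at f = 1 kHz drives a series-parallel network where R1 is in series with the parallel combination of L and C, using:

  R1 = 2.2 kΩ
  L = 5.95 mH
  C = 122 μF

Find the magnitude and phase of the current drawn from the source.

Step 1 — Angular frequency: ω = 2π·f = 2π·1000 = 6283 rad/s.
Step 2 — Component impedances:
  R1: Z = R = 2200 Ω
  L: Z = jωL = j·6283·0.00595 = 0 + j37.38 Ω
  C: Z = 1/(jωC) = -j/(ω·C) = 0 - j1.305 Ω
Step 3 — Parallel branch: L || C = 1/(1/L + 1/C) = 0 - j1.352 Ω.
Step 4 — Series with R1: Z_total = R1 + (L || C) = 2200 - j1.352 Ω = 2200∠-0.0° Ω.
Step 5 — Source phasor: V = 5.69∠-125.4° V = -3.296 - j4.638 V.
Step 6 — Ohm's law: I = V / Z_total = (-3.296 - j4.638) / (2200 - j1.352) = -0.001497 - j0.002109 A.
Step 7 — Convert to polar: |I| = 0.002586 A, ∠I = -125.4°.

I = 0.002586∠-125.4° A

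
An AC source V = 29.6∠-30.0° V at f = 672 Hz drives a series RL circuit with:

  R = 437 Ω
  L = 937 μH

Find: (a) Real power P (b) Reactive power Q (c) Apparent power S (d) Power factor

Step 1 — Angular frequency: ω = 2π·f = 2π·672 = 4222 rad/s.
Step 2 — Component impedances:
  R: Z = R = 437 Ω
  L: Z = jωL = j·4222·0.000937 = 0 + j3.956 Ω
Step 3 — Series combination: Z_total = R + L = 437 + j3.956 Ω = 437∠0.5° Ω.
Step 4 — Source phasor: V = 29.6∠-30.0° V = 25.63 - j14.8 V.
Step 5 — Current: I = V / Z = 0.05835 - j0.0344 A = 0.06773∠-30.5° A.
Step 6 — Complex power: S = V·I* = 2.005 + j0.01815 VA.
Step 7 — Real power: P = Re(S) = 2.005 W.
Step 8 — Reactive power: Q = Im(S) = 0.01815 VAR.
Step 9 — Apparent power: |S| = 2.005 VA.
Step 10 — Power factor: PF = P/|S| = 1 (lagging).

(a) P = 2.005 W  (b) Q = 0.01815 VAR  (c) S = 2.005 VA  (d) PF = 1 (lagging)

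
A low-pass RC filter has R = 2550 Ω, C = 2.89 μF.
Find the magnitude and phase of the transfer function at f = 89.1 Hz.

Step 1 — Angular frequency: ω = 2π·89.1 = 559.8 rad/s.
Step 2 — Transfer function: H(jω) = 1/(1 + jωRC).
Step 3 — Denominator: 1 + jωRC = 1 + j·559.8·2550·2.89e-06 = 1 + j4.126.
Step 4 — H = 0.05549 - j0.2289.
Step 5 — Magnitude: |H| = 0.2356 (-12.6 dB); phase: φ = -76.4°.

|H| = 0.2356 (-12.6 dB), φ = -76.4°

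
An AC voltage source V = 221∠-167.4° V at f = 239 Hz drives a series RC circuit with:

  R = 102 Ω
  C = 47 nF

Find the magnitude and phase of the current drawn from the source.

Step 1 — Angular frequency: ω = 2π·f = 2π·239 = 1502 rad/s.
Step 2 — Component impedances:
  R: Z = R = 102 Ω
  C: Z = 1/(jωC) = -j/(ω·C) = 0 - j1.417e+04 Ω
Step 3 — Series combination: Z_total = R + C = 102 - j1.417e+04 Ω = 1.417e+04∠-89.6° Ω.
Step 4 — Source phasor: V = 221∠-167.4° V = -215.7 - j48.21 V.
Step 5 — Ohm's law: I = V / Z_total = (-215.7 - j48.21) / (102 - j1.417e+04) = 0.003293 - j0.01525 A.
Step 6 — Convert to polar: |I| = 0.0156 A, ∠I = -77.8°.

I = 0.0156∠-77.8° A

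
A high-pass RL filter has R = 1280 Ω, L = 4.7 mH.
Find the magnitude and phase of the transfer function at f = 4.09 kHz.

Step 1 — Angular frequency: ω = 2π·4090 = 2.57e+04 rad/s.
Step 2 — Transfer function: H(jω) = jωL/(R + jωL).
Step 3 — Numerator jωL = j·120.8; denominator R + jωL = 1280 + j120.8.
Step 4 — H = 0.008825 + j0.09353.
Step 5 — Magnitude: |H| = 0.09394 (-20.5 dB); phase: φ = 84.6°.

|H| = 0.09394 (-20.5 dB), φ = 84.6°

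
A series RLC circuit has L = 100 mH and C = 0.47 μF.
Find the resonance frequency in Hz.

Step 1 — Resonance condition Im(Z)=0 gives ω₀ = 1/√(LC).
Step 2 — ω₀ = 1/√(0.1·4.7e-07) = 4613 rad/s.
Step 3 — f₀ = ω₀/(2π) = 734.1 Hz.

f₀ = 734.1 Hz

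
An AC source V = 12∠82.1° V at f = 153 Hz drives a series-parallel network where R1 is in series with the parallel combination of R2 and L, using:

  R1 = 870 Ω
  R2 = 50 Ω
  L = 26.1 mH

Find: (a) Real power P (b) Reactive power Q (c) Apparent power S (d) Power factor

Step 1 — Angular frequency: ω = 2π·f = 2π·153 = 961.3 rad/s.
Step 2 — Component impedances:
  R1: Z = R = 870 Ω
  R2: Z = R = 50 Ω
  L: Z = jωL = j·961.3·0.0261 = 0 + j25.09 Ω
Step 3 — Parallel branch: R2 || L = 1/(1/R2 + 1/L) = 10.06 + j20.04 Ω.
Step 4 — Series with R1: Z_total = R1 + (R2 || L) = 880.1 + j20.04 Ω = 880.3∠1.3° Ω.
Step 5 — Source phasor: V = 12∠82.1° V = 1.649 + j11.89 V.
Step 6 — Current: I = V / Z = 0.002181 + j0.01346 A = 0.01363∠80.8° A.
Step 7 — Complex power: S = V·I* = 0.1635 + j0.003725 VA.
Step 8 — Real power: P = Re(S) = 0.1635 W.
Step 9 — Reactive power: Q = Im(S) = 0.003725 VAR.
Step 10 — Apparent power: |S| = 0.1636 VA.
Step 11 — Power factor: PF = P/|S| = 0.9997 (lagging).

(a) P = 0.1635 W  (b) Q = 0.003725 VAR  (c) S = 0.1636 VA  (d) PF = 0.9997 (lagging)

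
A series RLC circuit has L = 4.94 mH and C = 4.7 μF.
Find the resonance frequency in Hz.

Step 1 — Resonance condition Im(Z)=0 gives ω₀ = 1/√(LC).
Step 2 — ω₀ = 1/√(0.00494·4.7e-06) = 6563 rad/s.
Step 3 — f₀ = ω₀/(2π) = 1044 Hz.

f₀ = 1044 Hz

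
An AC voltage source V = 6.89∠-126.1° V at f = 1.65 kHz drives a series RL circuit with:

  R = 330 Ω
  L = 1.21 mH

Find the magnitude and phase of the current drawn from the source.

Step 1 — Angular frequency: ω = 2π·f = 2π·1650 = 1.037e+04 rad/s.
Step 2 — Component impedances:
  R: Z = R = 330 Ω
  L: Z = jωL = j·1.037e+04·0.00121 = 0 + j12.54 Ω
Step 3 — Series combination: Z_total = R + L = 330 + j12.54 Ω = 330.2∠2.2° Ω.
Step 4 — Source phasor: V = 6.89∠-126.1° V = -4.06 - j5.567 V.
Step 5 — Ohm's law: I = V / Z_total = (-4.06 - j5.567) / (330 + j12.54) = -0.01292 - j0.01638 A.
Step 6 — Convert to polar: |I| = 0.02086 A, ∠I = -128.3°.

I = 0.02086∠-128.3° A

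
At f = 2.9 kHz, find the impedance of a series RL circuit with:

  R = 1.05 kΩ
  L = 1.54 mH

Step 1 — Angular frequency: ω = 2π·f = 2π·2900 = 1.822e+04 rad/s.
Step 2 — Component impedances:
  R: Z = R = 1050 Ω
  L: Z = jωL = j·1.822e+04·0.00154 = 0 + j28.06 Ω
Step 3 — Series combination: Z_total = R + L = 1050 + j28.06 Ω = 1050∠1.5° Ω.

Z = 1050 + j28.06 Ω = 1050∠1.5° Ω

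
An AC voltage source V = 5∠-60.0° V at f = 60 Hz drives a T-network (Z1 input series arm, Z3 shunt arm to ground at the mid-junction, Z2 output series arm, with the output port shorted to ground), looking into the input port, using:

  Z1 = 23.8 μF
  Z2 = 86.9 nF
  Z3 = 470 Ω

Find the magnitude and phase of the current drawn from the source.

Step 1 — Angular frequency: ω = 2π·f = 2π·60 = 377 rad/s.
Step 2 — Component impedances:
  Z1: Z = 1/(jωC) = -j/(ω·C) = 0 - j111.5 Ω
  Z2: Z = 1/(jωC) = -j/(ω·C) = 0 - j3.052e+04 Ω
  Z3: Z = R = 470 Ω
Step 3 — With the output port shorted to ground, the output series arm Z2 runs from the junction to ground; the shunt arm Z3 also runs from the junction to ground. They appear in parallel: Z3 || Z2 = 469.9 - j7.235 Ω.
Step 4 — Series with input arm Z1: Z_in = Z1 + (Z3 || Z2) = 469.9 - j118.7 Ω = 484.6∠-14.2° Ω.
Step 5 — Source phasor: V = 5∠-60.0° V = 2.5 - j4.33 V.
Step 6 — Ohm's law: I = V / Z_total = (2.5 - j4.33) / (469.9 - j118.7) = 0.007189 - j0.007399 A.
Step 7 — Convert to polar: |I| = 0.01032 A, ∠I = -45.8°.

I = 0.01032∠-45.8° A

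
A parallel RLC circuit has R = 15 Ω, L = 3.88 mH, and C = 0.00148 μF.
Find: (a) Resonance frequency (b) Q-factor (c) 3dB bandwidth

Step 1 — Resonance: ω₀ = 1/√(LC) = 1/√(0.00388·1.48e-09) = 4.173e+05 rad/s.
Step 2 — f₀ = ω₀/(2π) = 6.642e+04 Hz.
Step 3 — Parallel Q: Q = R/(ω₀L) = 15/(4.173e+05·0.00388) = 0.009264.
Step 4 — Bandwidth: Δω = ω₀/Q = 4.505e+07 rad/s; BW = Δω/(2π) = 7.169e+06 Hz.

(a) f₀ = 6.642e+04 Hz  (b) Q = 0.009264  (c) BW = 7.169e+06 Hz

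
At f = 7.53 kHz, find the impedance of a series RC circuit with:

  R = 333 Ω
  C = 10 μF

Step 1 — Angular frequency: ω = 2π·f = 2π·7530 = 4.731e+04 rad/s.
Step 2 — Component impedances:
  R: Z = R = 333 Ω
  C: Z = 1/(jωC) = -j/(ω·C) = 0 - j2.114 Ω
Step 3 — Series combination: Z_total = R + C = 333 - j2.114 Ω = 333∠-0.4° Ω.

Z = 333 - j2.114 Ω = 333∠-0.4° Ω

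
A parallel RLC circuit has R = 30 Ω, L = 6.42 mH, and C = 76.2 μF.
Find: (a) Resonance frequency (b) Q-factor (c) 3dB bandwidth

Step 1 — Resonance: ω₀ = 1/√(LC) = 1/√(0.00642·7.62e-05) = 1430 rad/s.
Step 2 — f₀ = ω₀/(2π) = 227.5 Hz.
Step 3 — Parallel Q: Q = R/(ω₀L) = 30/(1430·0.00642) = 3.268.
Step 4 — Bandwidth: Δω = ω₀/Q = 437.4 rad/s; BW = Δω/(2π) = 69.62 Hz.

(a) f₀ = 227.5 Hz  (b) Q = 3.268  (c) BW = 69.62 Hz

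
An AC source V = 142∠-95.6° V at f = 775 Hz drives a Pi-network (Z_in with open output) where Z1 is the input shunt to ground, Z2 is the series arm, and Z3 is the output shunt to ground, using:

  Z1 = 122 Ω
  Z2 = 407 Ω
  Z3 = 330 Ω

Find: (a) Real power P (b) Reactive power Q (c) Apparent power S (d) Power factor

Step 1 — Angular frequency: ω = 2π·f = 2π·775 = 4869 rad/s.
Step 2 — Component impedances:
  Z1: Z = R = 122 Ω
  Z2: Z = R = 407 Ω
  Z3: Z = R = 330 Ω
Step 3 — With open output, the series arm Z2 and the output shunt Z3 appear in series to ground: Z2 + Z3 = 737 Ω.
Step 4 — Parallel with input shunt Z1: Z_in = Z1 || (Z2 + Z3) = 104.7 Ω = 104.7∠0.0° Ω.
Step 5 — Source phasor: V = 142∠-95.6° V = -13.86 - j141.3 V.
Step 6 — Current: I = V / Z = -0.1324 - j1.35 A = 1.357∠-95.6° A.
Step 7 — Complex power: S = V·I* = 192.6 VA.
Step 8 — Real power: P = Re(S) = 192.6 W.
Step 9 — Reactive power: Q = Im(S) = 0 VAR.
Step 10 — Apparent power: |S| = 192.6 VA.
Step 11 — Power factor: PF = P/|S| = 1 (unity).

(a) P = 192.6 W  (b) Q = 0 VAR  (c) S = 192.6 VA  (d) PF = 1 (unity)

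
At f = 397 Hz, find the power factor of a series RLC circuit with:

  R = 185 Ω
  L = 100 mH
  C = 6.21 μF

Step 1 — Angular frequency: ω = 2π·f = 2π·397 = 2494 rad/s.
Step 2 — Component impedances:
  R: Z = R = 185 Ω
  L: Z = jωL = j·2494·0.1 = 0 + j249.4 Ω
  C: Z = 1/(jωC) = -j/(ω·C) = 0 - j64.56 Ω
Step 3 — Series combination: Z_total = R + L + C = 185 + j184.9 Ω = 261.5∠45.0° Ω.
Step 4 — Power factor: PF = cos(φ) = Re(Z)/|Z| = 185/261.55 = 0.7073.
Step 5 — Type: Im(Z) = 184.9 ⇒ lagging (phase φ = 45.0°).

PF = 0.7073 (lagging, φ = 45.0°)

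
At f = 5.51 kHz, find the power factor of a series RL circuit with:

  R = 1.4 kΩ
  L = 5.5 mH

Step 1 — Angular frequency: ω = 2π·f = 2π·5510 = 3.462e+04 rad/s.
Step 2 — Component impedances:
  R: Z = R = 1400 Ω
  L: Z = jωL = j·3.462e+04·0.0055 = 0 + j190.4 Ω
Step 3 — Series combination: Z_total = R + L = 1400 + j190.4 Ω = 1413∠7.7° Ω.
Step 4 — Power factor: PF = cos(φ) = Re(Z)/|Z| = 1400/1412.9 = 0.9909.
Step 5 — Type: Im(Z) = 190.4 ⇒ lagging (phase φ = 7.7°).

PF = 0.9909 (lagging, φ = 7.7°)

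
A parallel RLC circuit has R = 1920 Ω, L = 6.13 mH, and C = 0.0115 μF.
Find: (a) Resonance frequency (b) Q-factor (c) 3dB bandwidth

Step 1 — Resonance: ω₀ = 1/√(LC) = 1/√(0.00613·1.15e-08) = 1.191e+05 rad/s.
Step 2 — f₀ = ω₀/(2π) = 1.896e+04 Hz.
Step 3 — Parallel Q: Q = R/(ω₀L) = 1920/(1.191e+05·0.00613) = 2.63.
Step 4 — Bandwidth: Δω = ω₀/Q = 4.529e+04 rad/s; BW = Δω/(2π) = 7208 Hz.

(a) f₀ = 1.896e+04 Hz  (b) Q = 2.63  (c) BW = 7208 Hz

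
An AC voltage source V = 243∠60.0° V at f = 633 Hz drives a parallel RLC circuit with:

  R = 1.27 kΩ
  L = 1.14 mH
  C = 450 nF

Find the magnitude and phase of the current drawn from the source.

Step 1 — Angular frequency: ω = 2π·f = 2π·633 = 3977 rad/s.
Step 2 — Component impedances:
  R: Z = R = 1270 Ω
  L: Z = jωL = j·3977·0.00114 = 0 + j4.534 Ω
  C: Z = 1/(jωC) = -j/(ω·C) = 0 - j558.7 Ω
Step 3 — Parallel combination: 1/Z_total = 1/R + 1/L + 1/C; Z_total = 0.01645 + j4.571 Ω = 4.571∠89.8° Ω.
Step 4 — Source phasor: V = 243∠60.0° V = 121.5 + j210.4 V.
Step 5 — Ohm's law: I = V / Z_total = (121.5 + j210.4) / (0.01645 + j4.571) = 46.13 - j26.41 A.
Step 6 — Convert to polar: |I| = 53.16 A, ∠I = -29.8°.

I = 53.16∠-29.8° A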